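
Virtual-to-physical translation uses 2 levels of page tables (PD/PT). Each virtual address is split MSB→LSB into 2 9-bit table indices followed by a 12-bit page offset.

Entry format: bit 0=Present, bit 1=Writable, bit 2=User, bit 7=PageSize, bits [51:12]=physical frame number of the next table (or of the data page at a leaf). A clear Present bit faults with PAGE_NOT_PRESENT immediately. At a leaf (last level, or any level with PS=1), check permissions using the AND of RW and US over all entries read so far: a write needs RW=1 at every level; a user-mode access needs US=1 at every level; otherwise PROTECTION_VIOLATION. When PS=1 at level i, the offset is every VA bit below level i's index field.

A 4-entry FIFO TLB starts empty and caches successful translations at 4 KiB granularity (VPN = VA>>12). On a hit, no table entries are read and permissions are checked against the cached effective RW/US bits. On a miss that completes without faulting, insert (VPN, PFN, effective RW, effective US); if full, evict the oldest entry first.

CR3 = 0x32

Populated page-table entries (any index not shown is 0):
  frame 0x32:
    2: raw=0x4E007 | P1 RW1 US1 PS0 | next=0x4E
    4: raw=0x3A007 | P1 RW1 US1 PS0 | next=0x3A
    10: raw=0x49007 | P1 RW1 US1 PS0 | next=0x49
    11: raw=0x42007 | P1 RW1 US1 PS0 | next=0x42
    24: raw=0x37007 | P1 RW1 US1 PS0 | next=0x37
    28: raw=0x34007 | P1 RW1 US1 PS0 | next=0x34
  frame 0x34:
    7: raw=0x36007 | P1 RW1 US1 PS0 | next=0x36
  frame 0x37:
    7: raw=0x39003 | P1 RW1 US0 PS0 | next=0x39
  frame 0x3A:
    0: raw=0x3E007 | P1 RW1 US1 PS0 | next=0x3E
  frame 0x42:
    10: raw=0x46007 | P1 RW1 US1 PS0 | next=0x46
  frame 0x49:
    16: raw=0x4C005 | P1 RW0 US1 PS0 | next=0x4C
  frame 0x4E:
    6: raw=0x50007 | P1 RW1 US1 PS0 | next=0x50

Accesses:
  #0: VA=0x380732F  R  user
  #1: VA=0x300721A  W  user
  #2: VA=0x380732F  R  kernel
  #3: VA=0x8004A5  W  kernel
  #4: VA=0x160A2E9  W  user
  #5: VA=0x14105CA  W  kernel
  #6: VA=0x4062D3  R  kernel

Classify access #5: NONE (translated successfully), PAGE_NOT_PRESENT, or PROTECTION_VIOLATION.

Walk each access:
#0 VA=0x380732F (r,user):
  lvl0: tbl 0x32, slot 28 ⇒ 0x34007 (P1/RW1/US1/PS0)
  lvl1: tbl 0x34, slot 7 ⇒ 0x36007 (P1/RW1/US1/PS0)
  → PA=0x3632F  (2 entries read)
#1 VA=0x300721A (w,user):
  lvl0: tbl 0x32, slot 24 ⇒ 0x37007 (P1/RW1/US1/PS0)
  lvl1: tbl 0x37, slot 7 ⇒ 0x39003 (P1/RW1/US0/PS0)
  → PROTECTION_VIOLATION  (2 entries read)
#2 VA=0x380732F (r,kernel):
  TLB hit vpn=0x3807 → PA=0x3632F
#3 VA=0x8004A5 (w,kernel):
  lvl0: tbl 0x32, slot 4 ⇒ 0x3A007 (P1/RW1/US1/PS0)
  lvl1: tbl 0x3A, slot 0 ⇒ 0x3E007 (P1/RW1/US1/PS0)
  → PA=0x3E4A5  (2 entries read)
#4 VA=0x160A2E9 (w,user):
  lvl0: tbl 0x32, slot 11 ⇒ 0x42007 (P1/RW1/US1/PS0)
  lvl1: tbl 0x42, slot 10 ⇒ 0x46007 (P1/RW1/US1/PS0)
  → PA=0x462E9  (2 entries read)
#5 VA=0x14105CA (w,kernel):
  lvl0: tbl 0x32, slot 10 ⇒ 0x49007 (P1/RW1/US1/PS0)
  lvl1: tbl 0x49, slot 16 ⇒ 0x4C005 (P1/RW0/US1/PS0)
  → PROTECTION_VIOLATION  (2 entries read)
#6 VA=0x4062D3 (r,kernel):
  lvl0: tbl 0x32, slot 2 ⇒ 0x4E007 (P1/RW1/US1/PS0)
  lvl1: tbl 0x4E, slot 6 ⇒ 0x50007 (P1/RW1/US1/PS0)
  → PA=0x502D3  (2 entries read)

Access #5 fault: PROTECTION_VIOLATION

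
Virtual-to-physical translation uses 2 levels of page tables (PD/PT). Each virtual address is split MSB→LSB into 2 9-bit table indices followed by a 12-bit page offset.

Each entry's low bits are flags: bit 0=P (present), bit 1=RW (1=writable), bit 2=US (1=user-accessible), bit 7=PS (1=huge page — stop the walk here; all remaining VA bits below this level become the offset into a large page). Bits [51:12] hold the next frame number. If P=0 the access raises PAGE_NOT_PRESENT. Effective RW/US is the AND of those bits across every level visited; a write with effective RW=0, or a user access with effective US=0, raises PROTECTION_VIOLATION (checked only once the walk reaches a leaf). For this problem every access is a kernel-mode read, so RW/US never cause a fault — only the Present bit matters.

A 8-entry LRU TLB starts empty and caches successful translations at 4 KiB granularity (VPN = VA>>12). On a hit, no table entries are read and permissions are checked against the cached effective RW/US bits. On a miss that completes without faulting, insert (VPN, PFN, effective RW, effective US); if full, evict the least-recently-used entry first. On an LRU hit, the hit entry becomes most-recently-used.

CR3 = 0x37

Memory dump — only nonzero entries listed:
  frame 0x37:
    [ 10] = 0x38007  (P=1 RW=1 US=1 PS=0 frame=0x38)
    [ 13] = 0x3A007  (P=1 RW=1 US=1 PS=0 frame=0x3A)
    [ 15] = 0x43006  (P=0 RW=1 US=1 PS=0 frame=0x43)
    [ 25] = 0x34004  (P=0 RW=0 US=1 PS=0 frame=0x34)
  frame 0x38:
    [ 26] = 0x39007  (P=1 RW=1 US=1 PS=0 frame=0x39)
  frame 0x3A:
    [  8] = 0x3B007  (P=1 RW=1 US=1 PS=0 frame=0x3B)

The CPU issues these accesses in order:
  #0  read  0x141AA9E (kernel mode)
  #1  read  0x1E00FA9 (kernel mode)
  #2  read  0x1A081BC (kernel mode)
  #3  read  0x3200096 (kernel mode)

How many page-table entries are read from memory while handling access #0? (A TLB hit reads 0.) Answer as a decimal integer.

Walk each access:
#0 VA=0x141AA9E (r,kernel):
  L0 @0x37[10] → 0x38007  P=1,RW=1,US=1,PS=0
  L1 @0x38[26] → 0x39007  P=1,RW=1,US=1,PS=0
  ⇒ phys 0x39A9E  [2 reads]
#1 VA=0x1E00FA9 (r,kernel):
  L0 @0x37[15] → 0x43006  P=0,RW=1,US=1,PS=0
  ✗ PAGE_NOT_PRESENT  [1 reads]
#2 VA=0x1A081BC (r,kernel):
  L0 @0x37[13] → 0x3A007  P=1,RW=1,US=1,PS=0
  L1 @0x3A[8] → 0x3B007  P=1,RW=1,US=1,PS=0
  ⇒ phys 0x3B1BC  [2 reads]
#3 VA=0x3200096 (r,kernel):
  L0 @0x37[25] → 0x34004  P=0,RW=0,US=1,PS=0
  ✗ PAGE_NOT_PRESENT  [1 reads]

Entries read for #0: 2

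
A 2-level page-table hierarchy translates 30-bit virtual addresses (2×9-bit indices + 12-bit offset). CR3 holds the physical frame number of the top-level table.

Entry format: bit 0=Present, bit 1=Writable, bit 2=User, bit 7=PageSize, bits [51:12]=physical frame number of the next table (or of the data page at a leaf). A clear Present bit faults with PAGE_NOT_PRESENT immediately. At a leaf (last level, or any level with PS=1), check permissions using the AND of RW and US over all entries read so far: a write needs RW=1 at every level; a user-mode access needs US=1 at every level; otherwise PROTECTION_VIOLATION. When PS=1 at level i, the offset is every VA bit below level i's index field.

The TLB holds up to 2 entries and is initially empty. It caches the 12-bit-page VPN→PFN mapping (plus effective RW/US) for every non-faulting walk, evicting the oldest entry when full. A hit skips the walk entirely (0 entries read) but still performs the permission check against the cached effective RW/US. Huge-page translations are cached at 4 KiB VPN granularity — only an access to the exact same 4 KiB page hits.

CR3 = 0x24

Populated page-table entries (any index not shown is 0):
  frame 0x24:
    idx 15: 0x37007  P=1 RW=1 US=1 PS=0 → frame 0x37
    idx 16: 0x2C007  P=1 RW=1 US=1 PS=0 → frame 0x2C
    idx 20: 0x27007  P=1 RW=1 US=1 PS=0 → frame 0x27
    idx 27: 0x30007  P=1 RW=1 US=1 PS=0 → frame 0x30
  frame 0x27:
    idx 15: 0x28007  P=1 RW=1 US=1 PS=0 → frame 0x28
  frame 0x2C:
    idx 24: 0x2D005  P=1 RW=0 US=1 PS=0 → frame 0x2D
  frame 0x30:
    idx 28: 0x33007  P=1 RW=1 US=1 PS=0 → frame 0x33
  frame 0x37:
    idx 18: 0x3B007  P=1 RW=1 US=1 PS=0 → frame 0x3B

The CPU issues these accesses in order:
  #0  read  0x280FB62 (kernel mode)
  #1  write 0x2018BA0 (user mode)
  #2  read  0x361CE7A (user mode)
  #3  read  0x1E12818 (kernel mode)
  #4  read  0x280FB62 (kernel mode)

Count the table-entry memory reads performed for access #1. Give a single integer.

Per-access translation:
#0 VA=0x280FB62 (r,kernel):
  L0: frame=0x24 idx=20 entry=0x27007 [P=1 RW=1 US=1 PS=0]
  L1: frame=0x27 idx=15 entry=0x28007 [P=1 RW=1 US=1 PS=0]
  → PA=0x28B62  (2 entries read)
#1 VA=0x2018BA0 (w,user):
  L0: frame=0x24 idx=16 entry=0x2C007 [P=1 RW=1 US=1 PS=0]
  L1: frame=0x2C idx=24 entry=0x2D005 [P=1 RW=0 US=1 PS=0]
  ✗ PROTECTION_VIOLATION  [2 reads]
#2 VA=0x361CE7A (r,user):
  L0: frame=0x24 idx=27 entry=0x30007 [P=1 RW=1 US=1 PS=0]
  L1: frame=0x30 idx=28 entry=0x33007 [P=1 RW=1 US=1 PS=0]
  → PA=0x33E7A  (2 entries read)
#3 VA=0x1E12818 (r,kernel):
  L0: frame=0x24 idx=15 entry=0x37007 [P=1 RW=1 US=1 PS=0]
  L1: frame=0x37 idx=18 entry=0x3B007 [P=1 RW=1 US=1 PS=0]
  → PA=0x3B818  (2 entries read)
#4 VA=0x280FB62 (r,kernel):
  L0: frame=0x24 idx=20 entry=0x27007 [P=1 RW=1 US=1 PS=0]
  L1: frame=0x27 idx=15 entry=0x28007 [P=1 RW=1 US=1 PS=0]
  → PA=0x28B62  (2 entries read)

Entries read for #1: 2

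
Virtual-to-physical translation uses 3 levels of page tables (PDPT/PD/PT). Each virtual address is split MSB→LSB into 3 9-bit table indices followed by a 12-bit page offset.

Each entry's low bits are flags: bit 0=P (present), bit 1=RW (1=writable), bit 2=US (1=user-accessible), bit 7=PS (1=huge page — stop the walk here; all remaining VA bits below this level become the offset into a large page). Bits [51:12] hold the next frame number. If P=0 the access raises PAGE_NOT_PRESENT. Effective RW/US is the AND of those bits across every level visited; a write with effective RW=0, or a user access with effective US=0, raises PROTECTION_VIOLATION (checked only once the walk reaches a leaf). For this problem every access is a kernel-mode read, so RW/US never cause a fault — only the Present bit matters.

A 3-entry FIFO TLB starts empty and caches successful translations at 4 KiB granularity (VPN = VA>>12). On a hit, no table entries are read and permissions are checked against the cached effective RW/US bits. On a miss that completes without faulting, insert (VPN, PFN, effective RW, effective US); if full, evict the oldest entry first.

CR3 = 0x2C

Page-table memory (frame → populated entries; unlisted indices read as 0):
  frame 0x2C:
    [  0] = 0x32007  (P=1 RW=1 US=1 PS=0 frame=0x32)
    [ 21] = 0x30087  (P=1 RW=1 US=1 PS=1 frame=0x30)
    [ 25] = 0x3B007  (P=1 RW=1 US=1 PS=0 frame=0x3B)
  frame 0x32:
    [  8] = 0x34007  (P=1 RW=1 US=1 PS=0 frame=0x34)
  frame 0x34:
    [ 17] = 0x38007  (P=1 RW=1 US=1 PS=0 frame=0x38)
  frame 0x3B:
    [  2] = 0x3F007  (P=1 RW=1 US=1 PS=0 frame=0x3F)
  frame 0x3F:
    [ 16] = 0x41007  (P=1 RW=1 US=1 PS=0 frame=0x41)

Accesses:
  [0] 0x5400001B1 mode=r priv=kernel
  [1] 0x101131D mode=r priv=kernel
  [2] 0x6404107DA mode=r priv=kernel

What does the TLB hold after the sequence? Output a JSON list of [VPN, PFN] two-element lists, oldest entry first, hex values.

Trace:
#0 VA=0x5400001B1 (r,kernel):
  [0] read 0x2C idx=21: raw=0x30087 flags P=1 W=1 U=1 S=1
  ✓ 0x301B1 (huge @L0)  — 1 lookups
#1 VA=0x101131D (r,kernel):
  [0] read 0x2C idx=0: raw=0x32007 flags P=1 W=1 U=1 S=0
  [1] read 0x32 idx=8: raw=0x34007 flags P=1 W=1 U=1 S=0
  [2] read 0x34 idx=17: raw=0x38007 flags P=1 W=1 U=1 S=0
  ✓ 0x3831D  — 3 lookups
#2 VA=0x6404107DA (r,kernel):
  [0] read 0x2C idx=25: raw=0x3B007 flags P=1 W=1 U=1 S=0
  [1] read 0x3B idx=2: raw=0x3F007 flags P=1 W=1 U=1 S=0
  [2] read 0x3F idx=16: raw=0x41007 flags P=1 W=1 U=1 S=0
  ✓ 0x417DA  — 3 lookups

TLB: [["0x540000", "0x30"], ["0x1011", "0x38"], ["0x640410", "0x41"]]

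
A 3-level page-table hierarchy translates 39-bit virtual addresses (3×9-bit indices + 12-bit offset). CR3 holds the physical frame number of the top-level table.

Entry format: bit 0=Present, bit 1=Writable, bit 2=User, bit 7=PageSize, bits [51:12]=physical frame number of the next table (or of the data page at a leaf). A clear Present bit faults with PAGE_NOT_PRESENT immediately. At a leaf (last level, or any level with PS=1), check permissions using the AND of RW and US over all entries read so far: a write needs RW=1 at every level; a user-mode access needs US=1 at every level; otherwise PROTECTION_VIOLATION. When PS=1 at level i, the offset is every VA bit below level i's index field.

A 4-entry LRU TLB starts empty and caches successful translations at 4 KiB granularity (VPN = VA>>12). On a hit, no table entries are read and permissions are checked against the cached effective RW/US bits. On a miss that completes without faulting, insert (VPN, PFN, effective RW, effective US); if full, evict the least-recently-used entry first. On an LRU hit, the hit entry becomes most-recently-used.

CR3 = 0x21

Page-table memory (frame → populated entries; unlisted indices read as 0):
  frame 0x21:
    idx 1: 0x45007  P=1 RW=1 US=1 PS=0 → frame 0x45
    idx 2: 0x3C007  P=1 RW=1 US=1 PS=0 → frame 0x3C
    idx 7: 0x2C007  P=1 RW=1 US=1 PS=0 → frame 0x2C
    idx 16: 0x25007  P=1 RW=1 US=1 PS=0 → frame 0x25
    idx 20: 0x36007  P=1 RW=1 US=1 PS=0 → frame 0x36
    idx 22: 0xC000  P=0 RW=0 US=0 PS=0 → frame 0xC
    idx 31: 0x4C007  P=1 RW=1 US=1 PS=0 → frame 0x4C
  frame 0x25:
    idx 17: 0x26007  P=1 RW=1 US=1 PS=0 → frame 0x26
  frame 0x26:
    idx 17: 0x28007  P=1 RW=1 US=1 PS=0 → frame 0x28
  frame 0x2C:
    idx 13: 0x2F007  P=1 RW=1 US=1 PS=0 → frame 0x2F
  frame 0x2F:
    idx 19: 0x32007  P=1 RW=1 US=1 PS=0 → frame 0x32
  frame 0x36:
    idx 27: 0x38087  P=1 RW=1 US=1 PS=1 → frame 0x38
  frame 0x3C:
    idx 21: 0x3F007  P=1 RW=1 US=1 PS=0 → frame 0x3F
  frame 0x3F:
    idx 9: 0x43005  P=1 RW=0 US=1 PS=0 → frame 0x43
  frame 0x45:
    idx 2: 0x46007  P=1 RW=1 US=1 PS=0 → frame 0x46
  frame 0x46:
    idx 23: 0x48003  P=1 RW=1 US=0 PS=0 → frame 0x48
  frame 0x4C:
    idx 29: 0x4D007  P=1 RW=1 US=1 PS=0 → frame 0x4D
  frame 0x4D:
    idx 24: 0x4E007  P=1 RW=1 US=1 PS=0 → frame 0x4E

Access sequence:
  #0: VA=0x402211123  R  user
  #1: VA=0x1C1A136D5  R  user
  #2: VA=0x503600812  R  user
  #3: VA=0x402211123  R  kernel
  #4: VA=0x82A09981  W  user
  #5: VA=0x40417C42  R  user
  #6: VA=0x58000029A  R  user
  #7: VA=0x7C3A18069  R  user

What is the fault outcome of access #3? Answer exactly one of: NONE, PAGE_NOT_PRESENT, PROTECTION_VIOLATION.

Trace:
#0 VA=0x402211123 (r,user):
  L0: frame=0x21 idx=16 entry=0x25007 [P=1 RW=1 US=1 PS=0]
  L1: frame=0x25 idx=17 entry=0x26007 [P=1 RW=1 US=1 PS=0]
  L2: frame=0x26 idx=17 entry=0x28007 [P=1 RW=1 US=1 PS=0]
  → PA=0x28123  (3 entries read)
#1 VA=0x1C1A136D5 (r,user):
  L0: frame=0x21 idx=7 entry=0x2C007 [P=1 RW=1 US=1 PS=0]
  L1: frame=0x2C idx=13 entry=0x2F007 [P=1 RW=1 US=1 PS=0]
  L2: frame=0x2F idx=19 entry=0x32007 [P=1 RW=1 US=1 PS=0]
  → PA=0x326D5  (3 entries read)
#2 VA=0x503600812 (r,user):
  L0: frame=0x21 idx=20 entry=0x36007 [P=1 RW=1 US=1 PS=0]
  L1: frame=0x36 idx=27 entry=0x38087 [P=1 RW=1 US=1 PS=1]
  → PA=0x38812 (huge @L1)  (2 entries read)
#3 VA=0x402211123 (r,kernel):
  TLB hit vpn=0x402211 → PA=0x28123
#4 VA=0x82A09981 (w,user):
  L0: frame=0x21 idx=2 entry=0x3C007 [P=1 RW=1 US=1 PS=0]
  L1: frame=0x3C idx=21 entry=0x3F007 [P=1 RW=1 US=1 PS=0]
  L2: frame=0x3F idx=9 entry=0x43005 [P=1 RW=0 US=1 PS=0]
  ✗ PROTECTION_VIOLATION  [3 reads]
#5 VA=0x40417C42 (r,user):
  L0: frame=0x21 idx=1 entry=0x45007 [P=1 RW=1 US=1 PS=0]
  L1: frame=0x45 idx=2 entry=0x46007 [P=1 RW=1 US=1 PS=0]
  L2: frame=0x46 idx=23 entry=0x48003 [P=1 RW=1 US=0 PS=0]
  ✗ PROTECTION_VIOLATION  [3 reads]
#6 VA=0x58000029A (r,user):
  L0: frame=0x21 idx=22 entry=0xC000 [P=0 RW=0 US=0 PS=0]
  ✗ PAGE_NOT_PRESENT  [1 reads]
#7 VA=0x7C3A18069 (r,user):
  L0: frame=0x21 idx=31 entry=0x4C007 [P=1 RW=1 US=1 PS=0]
  L1: frame=0x4C idx=29 entry=0x4D007 [P=1 RW=1 US=1 PS=0]
  L2: frame=0x4D idx=24 entry=0x4E007 [P=1 RW=1 US=1 PS=0]
  → PA=0x4E069  (3 entries read)

Access #3 fault: NONE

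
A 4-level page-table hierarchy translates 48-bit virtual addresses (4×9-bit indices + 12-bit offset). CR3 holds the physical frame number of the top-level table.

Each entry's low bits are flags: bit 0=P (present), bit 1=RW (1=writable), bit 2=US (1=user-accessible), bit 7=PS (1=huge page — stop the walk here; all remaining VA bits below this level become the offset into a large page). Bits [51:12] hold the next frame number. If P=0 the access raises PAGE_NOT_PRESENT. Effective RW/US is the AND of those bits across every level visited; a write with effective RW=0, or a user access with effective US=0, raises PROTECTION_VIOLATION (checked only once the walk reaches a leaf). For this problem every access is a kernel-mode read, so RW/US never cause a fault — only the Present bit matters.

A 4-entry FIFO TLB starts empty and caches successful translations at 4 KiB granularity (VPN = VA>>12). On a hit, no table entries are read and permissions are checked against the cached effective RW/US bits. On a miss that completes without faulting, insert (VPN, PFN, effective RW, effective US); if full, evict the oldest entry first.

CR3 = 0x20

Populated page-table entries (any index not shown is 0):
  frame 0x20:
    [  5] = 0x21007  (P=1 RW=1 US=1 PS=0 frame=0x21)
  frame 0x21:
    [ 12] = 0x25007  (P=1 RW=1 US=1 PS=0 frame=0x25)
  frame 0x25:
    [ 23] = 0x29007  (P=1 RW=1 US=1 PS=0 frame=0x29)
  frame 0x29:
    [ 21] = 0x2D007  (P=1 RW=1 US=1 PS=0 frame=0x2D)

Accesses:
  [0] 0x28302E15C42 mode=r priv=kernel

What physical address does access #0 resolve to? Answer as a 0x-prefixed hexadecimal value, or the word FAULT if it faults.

Per-access translation:
#0 VA=0x28302E15C42 (r,kernel):
  [0] read 0x20 idx=5: raw=0x21007 flags P=1 W=1 U=1 S=0
  [1] read 0x21 idx=12: raw=0x25007 flags P=1 W=1 U=1 S=0
  [2] read 0x25 idx=23: raw=0x29007 flags P=1 W=1 U=1 S=0
  [3] read 0x29 idx=21: raw=0x2D007 flags P=1 W=1 U=1 S=0
  ⇒ phys 0x2DC42  [4 reads]

Access #0 PA: 0x2DC42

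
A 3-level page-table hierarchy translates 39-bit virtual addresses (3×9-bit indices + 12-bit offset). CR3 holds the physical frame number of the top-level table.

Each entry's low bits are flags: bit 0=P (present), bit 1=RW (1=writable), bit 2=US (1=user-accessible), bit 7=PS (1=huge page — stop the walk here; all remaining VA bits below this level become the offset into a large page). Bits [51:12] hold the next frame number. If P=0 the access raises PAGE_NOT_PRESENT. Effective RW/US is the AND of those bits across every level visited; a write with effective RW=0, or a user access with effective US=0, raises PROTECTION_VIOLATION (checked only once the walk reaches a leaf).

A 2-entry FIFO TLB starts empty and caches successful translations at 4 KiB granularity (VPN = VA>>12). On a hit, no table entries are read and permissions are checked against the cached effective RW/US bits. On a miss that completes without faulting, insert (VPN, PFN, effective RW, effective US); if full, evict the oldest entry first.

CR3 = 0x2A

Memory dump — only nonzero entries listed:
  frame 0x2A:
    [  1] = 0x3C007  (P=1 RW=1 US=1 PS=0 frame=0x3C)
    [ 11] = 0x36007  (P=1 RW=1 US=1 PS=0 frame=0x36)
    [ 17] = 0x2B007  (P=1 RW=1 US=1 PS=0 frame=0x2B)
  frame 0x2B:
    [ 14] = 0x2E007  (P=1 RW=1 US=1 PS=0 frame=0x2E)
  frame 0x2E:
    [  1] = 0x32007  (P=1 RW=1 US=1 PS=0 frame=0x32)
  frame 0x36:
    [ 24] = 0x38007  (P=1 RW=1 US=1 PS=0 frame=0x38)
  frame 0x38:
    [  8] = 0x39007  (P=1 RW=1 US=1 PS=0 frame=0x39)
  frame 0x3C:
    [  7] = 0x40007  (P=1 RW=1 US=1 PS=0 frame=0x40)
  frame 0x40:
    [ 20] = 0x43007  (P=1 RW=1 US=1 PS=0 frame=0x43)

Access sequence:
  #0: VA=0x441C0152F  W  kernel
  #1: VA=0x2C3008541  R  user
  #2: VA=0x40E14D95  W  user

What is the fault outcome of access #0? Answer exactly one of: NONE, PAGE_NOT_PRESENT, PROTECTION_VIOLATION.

Trace:
#0 VA=0x441C0152F (w,kernel):
  L0: frame=0x2A idx=17 entry=0x2B007 [P=1 RW=1 US=1 PS=0]
  L1: frame=0x2B idx=14 entry=0x2E007 [P=1 RW=1 US=1 PS=0]
  L2: frame=0x2E idx=1 entry=0x32007 [P=1 RW=1 US=1 PS=0]
  → PA=0x3252F  (3 entries read)
#1 VA=0x2C3008541 (r,user):
  L0: frame=0x2A idx=11 entry=0x36007 [P=1 RW=1 US=1 PS=0]
  L1: frame=0x36 idx=24 entry=0x38007 [P=1 RW=1 US=1 PS=0]
  L2: frame=0x38 idx=8 entry=0x39007 [P=1 RW=1 US=1 PS=0]
  → PA=0x39541  (3 entries read)
#2 VA=0x40E14D95 (w,user):
  L0: frame=0x2A idx=1 entry=0x3C007 [P=1 RW=1 US=1 PS=0]
  L1: frame=0x3C idx=7 entry=0x40007 [P=1 RW=1 US=1 PS=0]
  L2: frame=0x40 idx=20 entry=0x43007 [P=1 RW=1 US=1 PS=0]
  → PA=0x43D95  (3 entries read)

Access #0 fault: NONE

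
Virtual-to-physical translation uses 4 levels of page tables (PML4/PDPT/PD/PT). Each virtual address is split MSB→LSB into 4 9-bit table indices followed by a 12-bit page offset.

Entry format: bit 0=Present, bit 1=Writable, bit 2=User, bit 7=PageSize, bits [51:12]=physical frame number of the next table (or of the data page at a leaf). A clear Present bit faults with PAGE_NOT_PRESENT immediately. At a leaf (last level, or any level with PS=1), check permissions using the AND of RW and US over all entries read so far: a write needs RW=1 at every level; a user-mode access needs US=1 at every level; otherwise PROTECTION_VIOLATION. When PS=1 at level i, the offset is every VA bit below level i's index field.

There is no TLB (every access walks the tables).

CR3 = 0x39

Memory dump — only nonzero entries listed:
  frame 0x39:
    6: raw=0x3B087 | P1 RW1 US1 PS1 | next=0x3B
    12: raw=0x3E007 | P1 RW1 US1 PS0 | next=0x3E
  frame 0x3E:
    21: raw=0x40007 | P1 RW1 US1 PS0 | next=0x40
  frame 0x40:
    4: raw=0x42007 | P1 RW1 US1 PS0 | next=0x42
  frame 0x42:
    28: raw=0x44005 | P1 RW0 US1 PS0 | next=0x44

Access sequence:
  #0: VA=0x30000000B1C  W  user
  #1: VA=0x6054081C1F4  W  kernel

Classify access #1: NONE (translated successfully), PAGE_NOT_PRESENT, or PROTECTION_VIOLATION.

Walk each access:
#0 VA=0x30000000B1C (w,user):
  [0] read 0x39 idx=6: raw=0x3B087 flags P=1 W=1 U=1 S=1
  → PA=0x3BB1C (huge @L0)  (1 entries read)
#1 VA=0x6054081C1F4 (w,kernel):
  [0] read 0x39 idx=12: raw=0x3E007 flags P=1 W=1 U=1 S=0
  [1] read 0x3E idx=21: raw=0x40007 flags P=1 W=1 U=1 S=0
  [2] read 0x40 idx=4: raw=0x42007 flags P=1 W=1 U=1 S=0
  [3] read 0x42 idx=28: raw=0x44005 flags P=1 W=0 U=1 S=0
  ✗ PROTECTION_VIOLATION  [4 reads]

Access #1 fault: PROTECTION_VIOLATION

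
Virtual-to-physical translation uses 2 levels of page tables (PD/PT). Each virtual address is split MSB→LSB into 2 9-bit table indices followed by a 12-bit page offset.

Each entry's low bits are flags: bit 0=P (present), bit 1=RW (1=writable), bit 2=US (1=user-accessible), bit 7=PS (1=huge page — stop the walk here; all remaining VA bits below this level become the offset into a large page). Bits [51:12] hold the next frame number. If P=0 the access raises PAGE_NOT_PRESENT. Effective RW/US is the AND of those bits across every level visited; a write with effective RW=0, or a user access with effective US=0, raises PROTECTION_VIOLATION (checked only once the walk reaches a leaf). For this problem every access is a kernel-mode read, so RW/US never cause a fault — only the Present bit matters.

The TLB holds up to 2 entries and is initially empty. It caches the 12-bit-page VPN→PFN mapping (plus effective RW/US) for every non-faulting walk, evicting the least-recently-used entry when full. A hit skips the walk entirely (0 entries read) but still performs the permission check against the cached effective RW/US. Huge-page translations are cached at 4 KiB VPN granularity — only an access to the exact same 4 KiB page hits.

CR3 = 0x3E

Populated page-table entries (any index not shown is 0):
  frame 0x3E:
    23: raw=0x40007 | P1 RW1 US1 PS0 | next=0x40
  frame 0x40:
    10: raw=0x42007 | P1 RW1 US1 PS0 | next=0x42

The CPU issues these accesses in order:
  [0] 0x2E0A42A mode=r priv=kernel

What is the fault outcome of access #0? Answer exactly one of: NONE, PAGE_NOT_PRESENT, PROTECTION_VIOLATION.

Walk each access:
#0 VA=0x2E0A42A (r,kernel):
  [0] read 0x3E idx=23: raw=0x40007 flags P=1 W=1 U=1 S=0
  [1] read 0x40 idx=10: raw=0x42007 flags P=1 W=1 U=1 S=0
  ⇒ phys 0x4242A  [2 reads]

Access #0 fault: NONE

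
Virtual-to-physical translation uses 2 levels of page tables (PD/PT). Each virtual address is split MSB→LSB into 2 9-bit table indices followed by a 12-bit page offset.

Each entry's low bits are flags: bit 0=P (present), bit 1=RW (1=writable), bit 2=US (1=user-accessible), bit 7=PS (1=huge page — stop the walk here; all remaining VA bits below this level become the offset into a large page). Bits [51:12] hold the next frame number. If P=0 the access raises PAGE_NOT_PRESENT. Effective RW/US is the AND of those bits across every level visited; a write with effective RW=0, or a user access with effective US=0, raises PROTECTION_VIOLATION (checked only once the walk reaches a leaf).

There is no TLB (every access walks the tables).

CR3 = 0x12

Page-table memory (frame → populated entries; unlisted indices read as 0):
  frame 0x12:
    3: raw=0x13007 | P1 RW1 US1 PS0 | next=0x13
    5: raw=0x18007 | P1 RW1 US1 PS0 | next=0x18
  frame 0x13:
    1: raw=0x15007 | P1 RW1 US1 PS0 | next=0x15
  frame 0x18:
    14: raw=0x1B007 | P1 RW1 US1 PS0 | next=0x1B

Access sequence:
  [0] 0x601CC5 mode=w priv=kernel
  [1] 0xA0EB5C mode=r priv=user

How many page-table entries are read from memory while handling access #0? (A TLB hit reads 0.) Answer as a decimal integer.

Walk each access:
#0 VA=0x601CC5 (w,kernel):
  lvl0: tbl 0x12, slot 3 ⇒ 0x13007 (P1/RW1/US1/PS0)
  lvl1: tbl 0x13, slot 1 ⇒ 0x15007 (P1/RW1/US1/PS0)
  → PA=0x15CC5  (2 entries read)
#1 VA=0xA0EB5C (r,user):
  lvl0: tbl 0x12, slot 5 ⇒ 0x18007 (P1/RW1/US1/PS0)
  lvl1: tbl 0x18, slot 14 ⇒ 0x1B007 (P1/RW1/US1/PS0)
  → PA=0x1BB5C  (2 entries read)

Entries read for #0: 2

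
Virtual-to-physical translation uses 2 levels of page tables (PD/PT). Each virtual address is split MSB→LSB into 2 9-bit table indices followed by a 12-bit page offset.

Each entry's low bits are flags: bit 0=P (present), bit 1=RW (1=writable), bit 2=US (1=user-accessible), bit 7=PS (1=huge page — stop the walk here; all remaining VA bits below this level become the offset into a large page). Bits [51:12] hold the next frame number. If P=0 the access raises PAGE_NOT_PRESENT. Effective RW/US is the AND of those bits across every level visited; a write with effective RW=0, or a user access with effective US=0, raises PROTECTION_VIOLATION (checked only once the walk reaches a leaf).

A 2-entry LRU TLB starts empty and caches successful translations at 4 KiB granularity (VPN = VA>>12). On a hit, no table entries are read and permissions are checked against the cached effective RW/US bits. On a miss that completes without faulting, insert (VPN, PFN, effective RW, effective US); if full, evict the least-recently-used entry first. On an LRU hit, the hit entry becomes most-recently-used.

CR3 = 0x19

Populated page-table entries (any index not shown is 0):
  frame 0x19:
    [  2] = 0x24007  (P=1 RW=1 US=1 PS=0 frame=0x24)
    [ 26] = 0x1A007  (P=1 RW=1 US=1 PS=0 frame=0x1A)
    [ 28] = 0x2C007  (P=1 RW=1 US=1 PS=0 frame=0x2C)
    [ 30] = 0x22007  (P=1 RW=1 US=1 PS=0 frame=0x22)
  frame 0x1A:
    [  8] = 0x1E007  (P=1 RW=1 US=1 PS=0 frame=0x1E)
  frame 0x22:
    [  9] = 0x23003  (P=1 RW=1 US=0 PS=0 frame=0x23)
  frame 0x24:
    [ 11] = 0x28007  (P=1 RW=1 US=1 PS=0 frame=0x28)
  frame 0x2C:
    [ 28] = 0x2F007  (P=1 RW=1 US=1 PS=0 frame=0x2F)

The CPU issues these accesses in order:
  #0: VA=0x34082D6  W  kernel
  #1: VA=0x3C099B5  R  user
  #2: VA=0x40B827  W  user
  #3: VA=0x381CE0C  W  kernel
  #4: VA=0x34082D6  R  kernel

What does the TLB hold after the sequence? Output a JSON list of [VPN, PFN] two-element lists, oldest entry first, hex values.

Per-access translation:
#0 VA=0x34082D6 (w,kernel):
  L0: frame=0x19 idx=26 entry=0x1A007 [P=1 RW=1 US=1 PS=0]
  L1: frame=0x1A idx=8 entry=0x1E007 [P=1 RW=1 US=1 PS=0]
  → PA=0x1E2D6  (2 entries read)
#1 VA=0x3C099B5 (r,user):
  L0: frame=0x19 idx=30 entry=0x22007 [P=1 RW=1 US=1 PS=0]
  L1: frame=0x22 idx=9 entry=0x23003 [P=1 RW=1 US=0 PS=0]
  → PROTECTION_VIOLATION  (2 entries read)
#2 VA=0x40B827 (w,user):
  L0: frame=0x19 idx=2 entry=0x24007 [P=1 RW=1 US=1 PS=0]
  L1: frame=0x24 idx=11 entry=0x28007 [P=1 RW=1 US=1 PS=0]
  → PA=0x28827  (2 entries read)
#3 VA=0x381CE0C (w,kernel):
  L0: frame=0x19 idx=28 entry=0x2C007 [P=1 RW=1 US=1 PS=0]
  L1: frame=0x2C idx=28 entry=0x2F007 [P=1 RW=1 US=1 PS=0]
  → PA=0x2FE0C  (2 entries read)
#4 VA=0x34082D6 (r,kernel):
  L0: frame=0x19 idx=26 entry=0x1A007 [P=1 RW=1 US=1 PS=0]
  L1: frame=0x1A idx=8 entry=0x1E007 [P=1 RW=1 US=1 PS=0]
  → PA=0x1E2D6  (2 entries read)

TLB: [["0x381C", "0x2F"], ["0x3408", "0x1E"]]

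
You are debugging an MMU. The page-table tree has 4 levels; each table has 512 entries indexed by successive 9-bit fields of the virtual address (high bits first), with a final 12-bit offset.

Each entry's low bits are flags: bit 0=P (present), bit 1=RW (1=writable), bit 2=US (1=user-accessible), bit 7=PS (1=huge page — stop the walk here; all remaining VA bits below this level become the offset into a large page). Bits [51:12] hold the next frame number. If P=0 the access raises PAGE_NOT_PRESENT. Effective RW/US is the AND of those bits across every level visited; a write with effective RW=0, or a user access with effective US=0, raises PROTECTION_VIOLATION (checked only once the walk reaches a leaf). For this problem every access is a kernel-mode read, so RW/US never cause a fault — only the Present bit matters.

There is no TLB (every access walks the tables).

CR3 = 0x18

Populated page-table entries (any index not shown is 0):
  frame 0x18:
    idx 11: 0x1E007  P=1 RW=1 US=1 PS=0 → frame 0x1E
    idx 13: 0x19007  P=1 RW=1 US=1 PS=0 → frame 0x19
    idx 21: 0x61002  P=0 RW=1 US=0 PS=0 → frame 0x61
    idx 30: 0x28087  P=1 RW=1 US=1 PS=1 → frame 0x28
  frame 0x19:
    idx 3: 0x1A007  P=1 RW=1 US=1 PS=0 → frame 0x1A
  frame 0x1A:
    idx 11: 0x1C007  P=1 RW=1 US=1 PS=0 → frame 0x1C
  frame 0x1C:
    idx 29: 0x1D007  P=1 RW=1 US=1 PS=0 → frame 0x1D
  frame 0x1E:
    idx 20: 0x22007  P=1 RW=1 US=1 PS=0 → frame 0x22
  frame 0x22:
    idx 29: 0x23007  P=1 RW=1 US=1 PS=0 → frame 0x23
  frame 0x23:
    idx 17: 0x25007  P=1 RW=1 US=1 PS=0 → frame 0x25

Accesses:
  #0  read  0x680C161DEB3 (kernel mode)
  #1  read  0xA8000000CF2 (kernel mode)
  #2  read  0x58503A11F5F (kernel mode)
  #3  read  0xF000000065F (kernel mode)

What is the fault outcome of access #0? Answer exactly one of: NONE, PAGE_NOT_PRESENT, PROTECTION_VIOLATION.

Per-access translation:
#0 VA=0x680C161DEB3 (r,kernel):
  [0] read 0x18 idx=13: raw=0x19007 flags P=1 W=1 U=1 S=0
  [1] read 0x19 idx=3: raw=0x1A007 flags P=1 W=1 U=1 S=0
  [2] read 0x1A idx=11: raw=0x1C007 flags P=1 W=1 U=1 S=0
  [3] read 0x1C idx=29: raw=0x1D007 flags P=1 W=1 U=1 S=0
  → PA=0x1DEB3  (4 entries read)
#1 VA=0xA8000000CF2 (r,kernel):
  [0] read 0x18 idx=21: raw=0x61002 flags P=0 W=1 U=0 S=0
  → PAGE_NOT_PRESENT  (1 entries read)
#2 VA=0x58503A11F5F (r,kernel):
  [0] read 0x18 idx=11: raw=0x1E007 flags P=1 W=1 U=1 S=0
  [1] read 0x1E idx=20: raw=0x22007 flags P=1 W=1 U=1 S=0
  [2] read 0x22 idx=29: raw=0x23007 flags P=1 W=1 U=1 S=0
  [3] read 0x23 idx=17: raw=0x25007 flags P=1 W=1 U=1 S=0
  → PA=0x25F5F  (4 entries read)
#3 VA=0xF000000065F (r,kernel):
  [0] read 0x18 idx=30: raw=0x28087 flags P=1 W=1 U=1 S=1
  → PA=0x2865F (huge @L0)  (1 entries read)

Access #0 fault: NONE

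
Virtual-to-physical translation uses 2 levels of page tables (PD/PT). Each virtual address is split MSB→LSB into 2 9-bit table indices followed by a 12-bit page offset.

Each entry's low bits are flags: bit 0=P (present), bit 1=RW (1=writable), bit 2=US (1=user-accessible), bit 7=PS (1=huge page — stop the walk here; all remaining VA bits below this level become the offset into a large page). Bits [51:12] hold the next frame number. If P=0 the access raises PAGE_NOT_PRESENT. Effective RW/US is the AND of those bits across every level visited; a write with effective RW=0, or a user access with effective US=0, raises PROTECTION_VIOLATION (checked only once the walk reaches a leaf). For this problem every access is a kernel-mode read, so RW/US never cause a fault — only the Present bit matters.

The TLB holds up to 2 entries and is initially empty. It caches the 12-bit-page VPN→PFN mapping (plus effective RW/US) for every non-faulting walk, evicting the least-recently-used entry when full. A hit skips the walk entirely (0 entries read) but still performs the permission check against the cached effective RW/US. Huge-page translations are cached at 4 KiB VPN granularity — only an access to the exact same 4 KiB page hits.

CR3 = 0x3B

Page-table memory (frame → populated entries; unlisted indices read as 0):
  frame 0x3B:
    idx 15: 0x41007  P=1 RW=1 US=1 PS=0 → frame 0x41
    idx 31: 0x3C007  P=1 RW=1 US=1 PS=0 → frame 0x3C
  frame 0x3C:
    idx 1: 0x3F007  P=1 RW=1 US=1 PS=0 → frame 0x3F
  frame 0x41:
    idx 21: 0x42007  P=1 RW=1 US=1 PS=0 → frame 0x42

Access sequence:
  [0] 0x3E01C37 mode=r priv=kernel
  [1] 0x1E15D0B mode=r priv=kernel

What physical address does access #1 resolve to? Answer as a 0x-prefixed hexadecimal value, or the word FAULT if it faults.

Per-access translation:
#0 VA=0x3E01C37 (r,kernel):
  L0: frame=0x3B idx=31 entry=0x3C007 [P=1 RW=1 US=1 PS=0]
  L1: frame=0x3C idx=1 entry=0x3F007 [P=1 RW=1 US=1 PS=0]
  → PA=0x3FC37  (2 entries read)
#1 VA=0x1E15D0B (r,kernel):
  L0: frame=0x3B idx=15 entry=0x41007 [P=1 RW=1 US=1 PS=0]
  L1: frame=0x41 idx=21 entry=0x42007 [P=1 RW=1 US=1 PS=0]
  → PA=0x42D0B  (2 entries read)

Access #1 PA: 0x42D0B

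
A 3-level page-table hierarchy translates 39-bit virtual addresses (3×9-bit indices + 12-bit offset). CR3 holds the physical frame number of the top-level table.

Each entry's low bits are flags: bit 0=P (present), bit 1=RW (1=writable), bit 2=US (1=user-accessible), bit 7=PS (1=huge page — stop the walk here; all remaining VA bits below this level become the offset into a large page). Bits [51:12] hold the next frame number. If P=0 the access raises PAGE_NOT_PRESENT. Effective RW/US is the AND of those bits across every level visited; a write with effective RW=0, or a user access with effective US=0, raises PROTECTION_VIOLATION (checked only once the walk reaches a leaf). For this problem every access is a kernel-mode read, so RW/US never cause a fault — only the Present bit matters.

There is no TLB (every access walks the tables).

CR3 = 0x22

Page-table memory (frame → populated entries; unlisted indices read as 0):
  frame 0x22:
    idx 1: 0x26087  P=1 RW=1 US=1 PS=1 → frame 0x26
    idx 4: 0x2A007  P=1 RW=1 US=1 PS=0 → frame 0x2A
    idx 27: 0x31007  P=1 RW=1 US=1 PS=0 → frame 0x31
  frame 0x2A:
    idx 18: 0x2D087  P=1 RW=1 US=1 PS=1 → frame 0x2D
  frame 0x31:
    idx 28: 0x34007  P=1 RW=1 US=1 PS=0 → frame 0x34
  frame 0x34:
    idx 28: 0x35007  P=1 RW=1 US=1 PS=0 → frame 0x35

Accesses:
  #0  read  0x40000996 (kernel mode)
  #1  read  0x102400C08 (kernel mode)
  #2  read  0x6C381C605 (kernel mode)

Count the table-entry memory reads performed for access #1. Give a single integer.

Per-access translation:
#0 VA=0x40000996 (r,kernel):
  L0 @0x22[1] → 0x26087  P=1,RW=1,US=1,PS=1
  → PA=0x26996 (huge @L0)  (1 entries read)
#1 VA=0x102400C08 (r,kernel):
  L0 @0x22[4] → 0x2A007  P=1,RW=1,US=1,PS=0
  L1 @0x2A[18] → 0x2D087  P=1,RW=1,US=1,PS=1
  → PA=0x2DC08 (huge @L1)  (2 entries read)
#2 VA=0x6C381C605 (r,kernel):
  L0 @0x22[27] → 0x31007  P=1,RW=1,US=1,PS=0
  L1 @0x31[28] → 0x34007  P=1,RW=1,US=1,PS=0
  L2 @0x34[28] → 0x35007  P=1,RW=1,US=1,PS=0
  → PA=0x35605  (3 entries read)

Entries read for #1: 2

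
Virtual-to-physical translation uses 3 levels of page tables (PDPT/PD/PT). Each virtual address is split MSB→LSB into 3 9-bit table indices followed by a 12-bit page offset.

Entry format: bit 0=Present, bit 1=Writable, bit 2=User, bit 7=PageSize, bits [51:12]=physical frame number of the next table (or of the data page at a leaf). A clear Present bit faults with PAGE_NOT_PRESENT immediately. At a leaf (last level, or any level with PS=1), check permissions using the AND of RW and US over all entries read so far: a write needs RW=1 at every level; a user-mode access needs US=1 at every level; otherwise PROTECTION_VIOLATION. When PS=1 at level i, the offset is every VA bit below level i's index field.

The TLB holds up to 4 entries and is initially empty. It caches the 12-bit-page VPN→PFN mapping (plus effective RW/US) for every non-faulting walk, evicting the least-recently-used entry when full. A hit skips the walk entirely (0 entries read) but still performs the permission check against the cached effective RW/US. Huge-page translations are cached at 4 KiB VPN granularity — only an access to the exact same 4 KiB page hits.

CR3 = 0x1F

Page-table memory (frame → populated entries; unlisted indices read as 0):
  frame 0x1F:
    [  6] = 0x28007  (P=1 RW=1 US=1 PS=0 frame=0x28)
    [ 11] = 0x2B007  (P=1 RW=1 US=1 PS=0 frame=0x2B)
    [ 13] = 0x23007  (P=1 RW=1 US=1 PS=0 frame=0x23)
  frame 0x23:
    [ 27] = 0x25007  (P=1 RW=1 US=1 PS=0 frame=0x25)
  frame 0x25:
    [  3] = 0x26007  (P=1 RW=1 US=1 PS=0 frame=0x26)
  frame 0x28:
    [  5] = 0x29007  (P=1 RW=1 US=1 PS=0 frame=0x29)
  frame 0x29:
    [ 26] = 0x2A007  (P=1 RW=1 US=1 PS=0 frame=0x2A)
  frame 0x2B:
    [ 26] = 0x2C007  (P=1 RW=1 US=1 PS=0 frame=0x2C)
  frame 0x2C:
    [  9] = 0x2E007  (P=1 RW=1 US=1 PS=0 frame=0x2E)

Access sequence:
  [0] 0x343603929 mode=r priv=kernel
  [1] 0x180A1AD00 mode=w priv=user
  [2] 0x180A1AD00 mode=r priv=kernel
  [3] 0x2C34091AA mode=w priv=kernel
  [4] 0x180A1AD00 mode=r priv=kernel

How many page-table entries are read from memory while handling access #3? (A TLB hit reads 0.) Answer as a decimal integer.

Per-access translation:
#0 VA=0x343603929 (r,kernel):
  L0: frame=0x1F idx=13 entry=0x23007 [P=1 RW=1 US=1 PS=0]
  L1: frame=0x23 idx=27 entry=0x25007 [P=1 RW=1 US=1 PS=0]
  L2: frame=0x25 idx=3 entry=0x26007 [P=1 RW=1 US=1 PS=0]
  ⇒ phys 0x26929  [3 reads]
#1 VA=0x180A1AD00 (w,user):
  L0: frame=0x1F idx=6 entry=0x28007 [P=1 RW=1 US=1 PS=0]
  L1: frame=0x28 idx=5 entry=0x29007 [P=1 RW=1 US=1 PS=0]
  L2: frame=0x29 idx=26 entry=0x2A007 [P=1 RW=1 US=1 PS=0]
  ⇒ phys 0x2AD00  [3 reads]
#2 VA=0x180A1AD00 (r,kernel):
  TLB hit vpn=0x180A1A → PA=0x2AD00
#3 VA=0x2C34091AA (w,kernel):
  L0: frame=0x1F idx=11 entry=0x2B007 [P=1 RW=1 US=1 PS=0]
  L1: frame=0x2B idx=26 entry=0x2C007 [P=1 RW=1 US=1 PS=0]
  L2: frame=0x2C idx=9 entry=0x2E007 [P=1 RW=1 US=1 PS=0]
  ⇒ phys 0x2E1AA  [3 reads]
#4 VA=0x180A1AD00 (r,kernel):
  TLB hit vpn=0x180A1A → PA=0x2AD00

Entries read for #3: 3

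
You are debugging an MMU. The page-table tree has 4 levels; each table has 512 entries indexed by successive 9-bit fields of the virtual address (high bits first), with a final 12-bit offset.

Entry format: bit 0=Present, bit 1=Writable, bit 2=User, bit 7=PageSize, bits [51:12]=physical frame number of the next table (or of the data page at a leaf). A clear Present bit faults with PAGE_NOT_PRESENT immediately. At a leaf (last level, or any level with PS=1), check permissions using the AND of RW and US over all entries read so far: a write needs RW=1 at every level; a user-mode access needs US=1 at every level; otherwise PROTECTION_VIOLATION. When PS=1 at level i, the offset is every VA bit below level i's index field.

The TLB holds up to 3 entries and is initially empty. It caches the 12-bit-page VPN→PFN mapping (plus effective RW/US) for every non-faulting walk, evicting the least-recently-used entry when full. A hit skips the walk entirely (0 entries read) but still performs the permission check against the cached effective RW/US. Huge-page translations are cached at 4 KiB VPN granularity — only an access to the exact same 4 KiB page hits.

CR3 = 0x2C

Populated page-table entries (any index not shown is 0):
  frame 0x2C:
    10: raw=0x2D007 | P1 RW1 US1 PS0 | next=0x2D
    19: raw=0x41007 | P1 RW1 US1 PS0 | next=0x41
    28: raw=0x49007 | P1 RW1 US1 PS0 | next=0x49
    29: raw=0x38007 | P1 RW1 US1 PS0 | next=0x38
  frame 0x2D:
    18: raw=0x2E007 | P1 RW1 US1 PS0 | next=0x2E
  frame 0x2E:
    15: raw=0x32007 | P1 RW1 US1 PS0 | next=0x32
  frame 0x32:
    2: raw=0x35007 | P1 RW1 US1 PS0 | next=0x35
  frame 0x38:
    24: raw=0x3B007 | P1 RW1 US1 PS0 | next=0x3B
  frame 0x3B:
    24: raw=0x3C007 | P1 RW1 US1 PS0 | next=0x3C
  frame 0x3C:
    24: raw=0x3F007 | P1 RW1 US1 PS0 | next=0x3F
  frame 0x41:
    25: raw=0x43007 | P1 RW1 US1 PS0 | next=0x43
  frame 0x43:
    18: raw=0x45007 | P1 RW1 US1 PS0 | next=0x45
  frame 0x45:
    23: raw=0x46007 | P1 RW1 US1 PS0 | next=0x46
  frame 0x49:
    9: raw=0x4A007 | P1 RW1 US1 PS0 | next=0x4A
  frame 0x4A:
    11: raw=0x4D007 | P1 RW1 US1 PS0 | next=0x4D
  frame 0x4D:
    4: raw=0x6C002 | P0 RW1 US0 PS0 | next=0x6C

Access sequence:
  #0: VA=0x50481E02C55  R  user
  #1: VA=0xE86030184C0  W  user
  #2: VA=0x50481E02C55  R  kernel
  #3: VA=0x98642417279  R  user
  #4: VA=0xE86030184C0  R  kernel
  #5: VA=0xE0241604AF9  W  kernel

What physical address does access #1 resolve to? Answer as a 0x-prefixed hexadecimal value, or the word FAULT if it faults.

Walk each access:
#0 VA=0x50481E02C55 (r,user):
  lvl0: tbl 0x2C, slot 10 ⇒ 0x2D007 (P1/RW1/US1/PS0)
  lvl1: tbl 0x2D, slot 18 ⇒ 0x2E007 (P1/RW1/US1/PS0)
  lvl2: tbl 0x2E, slot 15 ⇒ 0x32007 (P1/RW1/US1/PS0)
  lvl3: tbl 0x32, slot 2 ⇒ 0x35007 (P1/RW1/US1/PS0)
  → PA=0x35C55  (4 entries read)
#1 VA=0xE86030184C0 (w,user):
  lvl0: tbl 0x2C, slot 29 ⇒ 0x38007 (P1/RW1/US1/PS0)
  lvl1: tbl 0x38, slot 24 ⇒ 0x3B007 (P1/RW1/US1/PS0)
  lvl2: tbl 0x3B, slot 24 ⇒ 0x3C007 (P1/RW1/US1/PS0)
  lvl3: tbl 0x3C, slot 24 ⇒ 0x3F007 (P1/RW1/US1/PS0)
  → PA=0x3F4C0  (4 entries read)
#2 VA=0x50481E02C55 (r,kernel):
  TLB hit vpn=0x50481E02 → PA=0x35C55
#3 VA=0x98642417279 (r,user):
  lvl0: tbl 0x2C, slot 19 ⇒ 0x41007 (P1/RW1/US1/PS0)
  lvl1: tbl 0x41, slot 25 ⇒ 0x43007 (P1/RW1/US1/PS0)
  lvl2: tbl 0x43, slot 18 ⇒ 0x45007 (P1/RW1/US1/PS0)
  lvl3: tbl 0x45, slot 23 ⇒ 0x46007 (P1/RW1/US1/PS0)
  → PA=0x46279  (4 entries read)
#4 VA=0xE86030184C0 (r,kernel):
  TLB hit vpn=0xE8603018 → PA=0x3F4C0
#5 VA=0xE0241604AF9 (w,kernel):
  lvl0: tbl 0x2C, slot 28 ⇒ 0x49007 (P1/RW1/US1/PS0)
  lvl1: tbl 0x49, slot 9 ⇒ 0x4A007 (P1/RW1/US1/PS0)
  lvl2: tbl 0x4A, slot 11 ⇒ 0x4D007 (P1/RW1/US1/PS0)
  lvl3: tbl 0x4D, slot 4 ⇒ 0x6C002 (P0/RW1/US0/PS0)
  ⇒ fault: PAGE_NOT_PRESENT  — 4 lookups

Access #1 PA: 0x3F4C0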